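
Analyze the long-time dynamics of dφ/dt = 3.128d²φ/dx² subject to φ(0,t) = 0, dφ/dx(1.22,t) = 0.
Long-time behavior: φ → 0. Heat escapes through the Dirichlet boundary.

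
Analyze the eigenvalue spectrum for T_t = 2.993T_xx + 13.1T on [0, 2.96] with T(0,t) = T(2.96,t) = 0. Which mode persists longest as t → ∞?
Eigenvalues: λₙ = 2.993n²π²/2.96² - 13.1.
First three modes:
  n=1: λ₁ = 2.993π²/2.96² - 13.1 ≈ -9.729
  n=2: λ₂ = 11.972π²/2.96² - 13.1 ≈ 0.386
  n=3: λ₃ = 26.937π²/2.96² - 13.1 ≈ 17.243
Since 2.993π²/2.96² ≈ 3.371 < 13.1, λ₁ < 0.
The n=1 mode grows fastest (−λₙ is largest for n=1) → dominates.
Asymptotic: T ~ c₁ sin(πx/2.96) e^{9.729t} (exponential growth at rate −λ₁ ≈ 9.729).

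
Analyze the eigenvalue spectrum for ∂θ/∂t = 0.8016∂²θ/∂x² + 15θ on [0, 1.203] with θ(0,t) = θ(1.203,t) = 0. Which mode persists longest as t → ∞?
Eigenvalues: λₙ = 0.8016n²π²/1.203² - 15.
First three modes:
  n=1: λ₁ = 0.8016π²/1.203² - 15 ≈ -9.533
  n=2: λ₂ = 3.2064π²/1.203² - 15 ≈ 6.867
  n=3: λ₃ = 7.2144π²/1.203² - 15 ≈ 34.2
Since 0.8016π²/1.203² ≈ 5.467 < 15, λ₁ < 0.
The n=1 mode grows fastest (−λₙ is largest for n=1) → dominates.
Asymptotic: θ ~ c₁ sin(πx/1.203) e^{9.533t} (exponential growth at rate −λ₁ ≈ 9.533).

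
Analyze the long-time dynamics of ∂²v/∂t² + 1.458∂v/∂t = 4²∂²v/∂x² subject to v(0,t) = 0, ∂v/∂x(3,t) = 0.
Long-time behavior: v → 0. Damping (γ=1.458) dissipates energy; oscillations decay exponentially.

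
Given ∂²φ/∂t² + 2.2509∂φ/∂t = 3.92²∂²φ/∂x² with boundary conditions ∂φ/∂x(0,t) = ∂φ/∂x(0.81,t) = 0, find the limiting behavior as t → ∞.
φ → constant (steady state). Damping (γ=2.2509) dissipates the nonconstant modes; with Neumann BCs the spatial average obeys M''+γM'=0 and tends to a finite limit.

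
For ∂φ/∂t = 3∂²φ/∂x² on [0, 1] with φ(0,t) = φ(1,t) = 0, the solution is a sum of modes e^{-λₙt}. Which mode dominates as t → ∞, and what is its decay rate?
Eigenvalues: λₙ = 3n²π².
First three modes:
  n=1: λ₁ = 3π² ≈ 29.609
  n=2: λ₂ = 12π² ≈ 118.435 (4× faster decay)
  n=3: λ₃ = 27π² ≈ 266.479 (9× faster decay)
As t → ∞, higher modes decay exponentially faster. The n=1 mode dominates: φ ~ c₁ sin(πx) e^{-λ₁t}.
Decay rate: λ₁ = 3π² ≈ 29.609.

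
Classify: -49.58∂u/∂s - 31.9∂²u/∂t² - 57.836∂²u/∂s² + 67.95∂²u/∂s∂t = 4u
Rewriting in standard form: -57.836∂²u/∂s² + 67.95∂²u/∂s∂t - 31.9∂²u/∂t² - 49.58∂u/∂s - 4u = 0. Elliptic (discriminant = -2762.6711).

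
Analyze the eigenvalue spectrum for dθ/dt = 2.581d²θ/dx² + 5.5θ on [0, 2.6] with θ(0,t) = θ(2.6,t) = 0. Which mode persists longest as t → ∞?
Eigenvalues: λₙ = 2.581n²π²/2.6² - 5.5.
First three modes:
  n=1: λ₁ = 2.581π²/2.6² - 5.5 ≈ -1.732
  n=2: λ₂ = 10.324π²/2.6² - 5.5 ≈ 9.573
  n=3: λ₃ = 23.229π²/2.6² - 5.5 ≈ 28.414
Since 2.581π²/2.6² ≈ 3.768 < 5.5, λ₁ < 0.
The n=1 mode grows fastest (−λₙ is largest for n=1) → dominates.
Asymptotic: θ ~ c₁ sin(πx/2.6) e^{1.732t} (exponential growth at rate −λ₁ ≈ 1.732).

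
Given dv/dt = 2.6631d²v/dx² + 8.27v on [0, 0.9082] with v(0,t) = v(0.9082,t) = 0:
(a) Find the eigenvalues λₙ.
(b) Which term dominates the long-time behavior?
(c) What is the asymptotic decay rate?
Eigenvalues: λₙ = 2.6631n²π²/0.9082² - 8.27.
First three modes:
  n=1: λ₁ = 2.6631π²/0.9082² - 8.27 ≈ 23.596
  n=2: λ₂ = 10.6524π²/0.9082² - 8.27 ≈ 119.193
  n=3: λ₃ = 23.9679π²/0.9082² - 8.27 ≈ 278.522
Since 2.6631π²/0.9082² ≈ 31.866 > 8.27, all λₙ > 0.
The n=1 mode decays slowest → dominates as t → ∞.
Asymptotic: v ~ c₁ sin(πx/0.9082) e^{-λ₁t} with decay rate λ₁ ≈ 23.596.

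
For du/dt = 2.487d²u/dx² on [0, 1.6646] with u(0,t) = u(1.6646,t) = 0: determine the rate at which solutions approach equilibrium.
Eigenvalues: λₙ = 2.487n²π²/1.6646².
First three modes:
  n=1: λ₁ = 2.487π²/1.6646² ≈ 8.858
  n=2: λ₂ = 9.948π²/1.6646² ≈ 35.434 (4× faster decay)
  n=3: λ₃ = 22.383π²/1.6646² ≈ 79.726 (9× faster decay)
As t → ∞, higher modes decay exponentially faster. The n=1 mode dominates: u ~ c₁ sin(πx/1.6646) e^{-λ₁t}.
Decay rate: λ₁ = 2.487π²/1.6646² ≈ 8.858.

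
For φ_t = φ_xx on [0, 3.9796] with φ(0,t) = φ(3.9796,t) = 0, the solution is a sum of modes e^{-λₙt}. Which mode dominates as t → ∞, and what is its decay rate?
Eigenvalues: λₙ = n²π²/3.9796².
First three modes:
  n=1: λ₁ = π²/3.9796² ≈ 0.623
  n=2: λ₂ = 4π²/3.9796² ≈ 2.493 (4× faster decay)
  n=3: λ₃ = 9π²/3.9796² ≈ 5.609 (9× faster decay)
As t → ∞, higher modes decay exponentially faster. The n=1 mode dominates: φ ~ c₁ sin(πx/3.9796) e^{-λ₁t}.
Decay rate: λ₁ = π²/3.9796² ≈ 0.623.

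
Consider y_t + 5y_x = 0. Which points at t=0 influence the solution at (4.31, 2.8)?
A single point: x = -9.69. The characteristic through (4.31, 2.8) is x - 5t = const, so x = 4.31 - 5·2.8 = -9.69.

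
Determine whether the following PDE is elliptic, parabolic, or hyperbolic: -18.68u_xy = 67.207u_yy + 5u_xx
Rewriting in standard form: -5u_xx - 18.68u_xy - 67.207u_yy = 0. Coefficients: A = -5, B = -18.68, C = -67.207. B² - 4AC = -995.1976, which is negative, so the equation is elliptic.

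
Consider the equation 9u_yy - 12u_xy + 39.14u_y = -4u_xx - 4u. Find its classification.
Rewriting in standard form: 4u_xx - 12u_xy + 9u_yy + 39.14u_y + 4u = 0. Parabolic. (A = 4, B = -12, C = 9 gives B² - 4AC = 0.)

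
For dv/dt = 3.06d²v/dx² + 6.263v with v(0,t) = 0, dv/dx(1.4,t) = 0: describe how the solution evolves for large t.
v grows unboundedly. Reaction dominates diffusion (r=6.263 > κπ²/(4L²)≈3.85); solution grows exponentially.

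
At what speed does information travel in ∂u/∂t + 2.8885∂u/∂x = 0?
Speed = 2.8885. Information travels along x - 2.8885t = const (rightward).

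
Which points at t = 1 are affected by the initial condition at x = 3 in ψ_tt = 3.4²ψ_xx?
Domain of influence: [-0.4, 6.4]. Data at x = 3 spreads outward at speed 3.4.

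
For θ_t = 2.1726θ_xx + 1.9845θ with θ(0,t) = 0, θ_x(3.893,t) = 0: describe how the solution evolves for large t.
θ grows unboundedly. Reaction dominates diffusion (r=1.9845 > κπ²/(4L²)≈0.35); solution grows exponentially.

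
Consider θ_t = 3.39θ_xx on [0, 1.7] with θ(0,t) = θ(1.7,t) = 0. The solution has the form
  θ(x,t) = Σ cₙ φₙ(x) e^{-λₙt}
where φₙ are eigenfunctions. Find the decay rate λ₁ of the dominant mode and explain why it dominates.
Eigenvalues: λₙ = 3.39n²π²/1.7².
First three modes:
  n=1: λ₁ = 3.39π²/1.7² ≈ 11.577
  n=2: λ₂ = 13.56π²/1.7² ≈ 46.309 (4× faster decay)
  n=3: λ₃ = 30.51π²/1.7² ≈ 104.194 (9× faster decay)
As t → ∞, higher modes decay exponentially faster. The n=1 mode dominates: θ ~ c₁ sin(πx/1.7) e^{-λ₁t}.
Decay rate: λ₁ = 3.39π²/1.7² ≈ 11.577.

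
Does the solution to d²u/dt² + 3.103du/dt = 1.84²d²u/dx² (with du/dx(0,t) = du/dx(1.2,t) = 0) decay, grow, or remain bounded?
u → constant (steady state). Damping (γ=3.103) dissipates the nonconstant modes; with Neumann BCs the spatial average obeys M''+γM'=0 and tends to a finite limit.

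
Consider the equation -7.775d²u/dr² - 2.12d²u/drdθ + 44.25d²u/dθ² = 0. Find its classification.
Hyperbolic. (A = -7.775, B = -2.12, C = 44.25 gives B² - 4AC = 1380.6694.)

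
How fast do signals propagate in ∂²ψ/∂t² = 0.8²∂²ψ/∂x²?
Speed = 0.8. Information travels along characteristics x = x₀ ± 0.8t.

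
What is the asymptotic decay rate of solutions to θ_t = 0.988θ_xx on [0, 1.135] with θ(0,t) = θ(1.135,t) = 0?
Eigenvalues: λₙ = 0.988n²π²/1.135².
First three modes:
  n=1: λ₁ = 0.988π²/1.135² ≈ 7.569
  n=2: λ₂ = 3.952π²/1.135² ≈ 30.278 (4× faster decay)
  n=3: λ₃ = 8.892π²/1.135² ≈ 68.125 (9× faster decay)
As t → ∞, higher modes decay exponentially faster. The n=1 mode dominates: θ ~ c₁ sin(πx/1.135) e^{-λ₁t}.
Decay rate: λ₁ = 0.988π²/1.135² ≈ 7.569.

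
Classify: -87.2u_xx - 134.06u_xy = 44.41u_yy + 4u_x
Rewriting in standard form: -87.2u_xx - 134.06u_xy - 44.41u_yy - 4u_x = 0. Hyperbolic (discriminant = 2481.8756).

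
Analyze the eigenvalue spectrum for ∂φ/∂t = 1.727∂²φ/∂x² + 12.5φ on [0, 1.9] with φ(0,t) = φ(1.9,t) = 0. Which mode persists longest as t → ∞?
Eigenvalues: λₙ = 1.727n²π²/1.9² - 12.5.
First three modes:
  n=1: λ₁ = 1.727π²/1.9² - 12.5 ≈ -7.778
  n=2: λ₂ = 6.908π²/1.9² - 12.5 ≈ 6.386
  n=3: λ₃ = 15.543π²/1.9² - 12.5 ≈ 29.994
Since 1.727π²/1.9² ≈ 4.722 < 12.5, λ₁ < 0.
The n=1 mode grows fastest (−λₙ is largest for n=1) → dominates.
Asymptotic: φ ~ c₁ sin(πx/1.9) e^{7.778t} (exponential growth at rate −λ₁ ≈ 7.778).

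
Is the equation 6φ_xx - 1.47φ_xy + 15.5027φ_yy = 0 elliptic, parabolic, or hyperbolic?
Computing B² - 4AC with A = 6, B = -1.47, C = 15.5027: discriminant = -369.9039 (negative). Answer: elliptic.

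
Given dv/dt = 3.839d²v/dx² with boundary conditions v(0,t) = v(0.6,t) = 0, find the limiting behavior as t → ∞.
v → 0. Heat diffuses out through both boundaries.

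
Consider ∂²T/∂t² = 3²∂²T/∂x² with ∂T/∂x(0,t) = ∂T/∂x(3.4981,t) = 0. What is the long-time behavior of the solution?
As t → ∞, T oscillates about a mean that drifts linearly in t (generically unbounded; no decay). There is no damping, so the nonconstant modes persist as standing waves (energy conserved, no decay). But with Neumann conditions at both ends the constant mode has eigenvalue 0: the spatial mean M(t) of T satisfies M'' = 0, so M(t) = M(0) + M'(0)·t. Unless the initial velocity has zero mean (∫T_t(x,0)dx = 0), the solution grows linearly in t (unbounded, though not exponentially); if it does have zero mean, the solution stays bounded and simply oscillates.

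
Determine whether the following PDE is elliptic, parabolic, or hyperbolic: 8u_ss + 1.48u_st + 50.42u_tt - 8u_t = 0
Coefficients: A = 8, B = 1.48, C = 50.42. B² - 4AC = -1611.2496, which is negative, so the equation is elliptic.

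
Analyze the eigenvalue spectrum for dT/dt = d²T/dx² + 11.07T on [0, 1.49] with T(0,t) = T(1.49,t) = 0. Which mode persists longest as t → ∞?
Eigenvalues: λₙ = n²π²/1.49² - 11.07.
First three modes:
  n=1: λ₁ = π²/1.49² - 11.07 ≈ -6.624
  n=2: λ₂ = 4π²/1.49² - 11.07 ≈ 6.712
  n=3: λ₃ = 9π²/1.49² - 11.07 ≈ 28.94
Since π²/1.49² ≈ 4.446 < 11.07, λ₁ < 0.
The n=1 mode grows fastest (−λₙ is largest for n=1) → dominates.
Asymptotic: T ~ c₁ sin(πx/1.49) e^{6.624t} (exponential growth at rate −λ₁ ≈ 6.624).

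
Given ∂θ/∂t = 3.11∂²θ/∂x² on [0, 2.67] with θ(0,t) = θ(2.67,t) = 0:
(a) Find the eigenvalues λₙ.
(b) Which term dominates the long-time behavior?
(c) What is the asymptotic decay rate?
Eigenvalues: λₙ = 3.11n²π²/2.67².
First three modes:
  n=1: λ₁ = 3.11π²/2.67² ≈ 4.306
  n=2: λ₂ = 12.44π²/2.67² ≈ 17.223 (4× faster decay)
  n=3: λ₃ = 27.99π²/2.67² ≈ 38.751 (9× faster decay)
As t → ∞, higher modes decay exponentially faster. The n=1 mode dominates: θ ~ c₁ sin(πx/2.67) e^{-λ₁t}.
Decay rate: λ₁ = 3.11π²/2.67² ≈ 4.306.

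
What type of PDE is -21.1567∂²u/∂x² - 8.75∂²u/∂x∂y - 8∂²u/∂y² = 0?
With A = -21.1567, B = -8.75, C = -8, the discriminant is -600.4519. This is an elliptic PDE.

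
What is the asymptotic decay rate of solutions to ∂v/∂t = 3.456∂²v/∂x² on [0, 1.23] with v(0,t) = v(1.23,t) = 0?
Eigenvalues: λₙ = 3.456n²π²/1.23².
First three modes:
  n=1: λ₁ = 3.456π²/1.23² ≈ 22.546
  n=2: λ₂ = 13.824π²/1.23² ≈ 90.183 (4× faster decay)
  n=3: λ₃ = 31.104π²/1.23² ≈ 202.911 (9× faster decay)
As t → ∞, higher modes decay exponentially faster. The n=1 mode dominates: v ~ c₁ sin(πx/1.23) e^{-λ₁t}.
Decay rate: λ₁ = 3.456π²/1.23² ≈ 22.546.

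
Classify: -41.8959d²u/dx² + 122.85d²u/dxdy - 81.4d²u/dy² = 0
Hyperbolic (discriminant = 1450.81746).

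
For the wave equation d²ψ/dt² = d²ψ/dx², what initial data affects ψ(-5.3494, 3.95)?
Domain of dependence: [-9.2994, -1.3994]. Signals travel at speed 1, so data within |x - -5.3494| ≤ 1·3.95 = 3.95 can reach the point.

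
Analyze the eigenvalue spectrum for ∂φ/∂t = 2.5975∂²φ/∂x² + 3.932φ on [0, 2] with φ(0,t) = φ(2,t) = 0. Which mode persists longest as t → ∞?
Eigenvalues: λₙ = 2.5975n²π²/2² - 3.932.
First three modes:
  n=1: λ₁ = 2.5975π²/2² - 3.932 ≈ 2.477
  n=2: λ₂ = 10.39π²/2² - 3.932 ≈ 21.704
  n=3: λ₃ = 23.3775π²/2² - 3.932 ≈ 53.75
Since 2.5975π²/2² ≈ 6.409 > 3.932, all λₙ > 0.
The n=1 mode decays slowest → dominates as t → ∞.
Asymptotic: φ ~ c₁ sin(πx/2) e^{-λ₁t} with decay rate λ₁ ≈ 2.477.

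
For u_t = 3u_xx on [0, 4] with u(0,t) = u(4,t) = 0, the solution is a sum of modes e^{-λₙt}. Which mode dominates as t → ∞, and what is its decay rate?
Eigenvalues: λₙ = 3n²π²/4².
First three modes:
  n=1: λ₁ = 3π²/4² ≈ 1.851
  n=2: λ₂ = 12π²/4² ≈ 7.402 (4× faster decay)
  n=3: λ₃ = 27π²/4² ≈ 16.655 (9× faster decay)
As t → ∞, higher modes decay exponentially faster. The n=1 mode dominates: u ~ c₁ sin(πx/4) e^{-λ₁t}.
Decay rate: λ₁ = 3π²/4² ≈ 1.851.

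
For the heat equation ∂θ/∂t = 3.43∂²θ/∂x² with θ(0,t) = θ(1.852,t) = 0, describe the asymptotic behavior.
θ → 0. Heat diffuses out through both boundaries.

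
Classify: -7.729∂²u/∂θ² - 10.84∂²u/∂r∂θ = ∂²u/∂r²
Rewriting in standard form: -∂²u/∂r² - 10.84∂²u/∂r∂θ - 7.729∂²u/∂θ² = 0. Hyperbolic (discriminant = 86.5896).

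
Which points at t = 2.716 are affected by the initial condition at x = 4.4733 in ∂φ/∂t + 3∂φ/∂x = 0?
At x = 12.6213. The characteristic carries data from (4.4733, 0) to (12.6213, 2.716).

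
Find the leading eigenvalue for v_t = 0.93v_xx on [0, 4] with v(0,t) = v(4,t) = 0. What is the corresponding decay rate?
Eigenvalues: λₙ = 0.93n²π²/4².
First three modes:
  n=1: λ₁ = 0.93π²/4² ≈ 0.574
  n=2: λ₂ = 3.72π²/4² ≈ 2.295 (4× faster decay)
  n=3: λ₃ = 8.37π²/4² ≈ 5.163 (9× faster decay)
As t → ∞, higher modes decay exponentially faster. The n=1 mode dominates: v ~ c₁ sin(πx/4) e^{-λ₁t}.
Decay rate: λ₁ = 0.93π²/4² ≈ 0.574.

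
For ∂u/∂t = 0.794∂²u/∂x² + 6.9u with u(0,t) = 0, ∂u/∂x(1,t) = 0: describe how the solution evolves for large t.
u grows unboundedly. Reaction dominates diffusion (r=6.9 > κπ²/(4L²)≈1.96); solution grows exponentially.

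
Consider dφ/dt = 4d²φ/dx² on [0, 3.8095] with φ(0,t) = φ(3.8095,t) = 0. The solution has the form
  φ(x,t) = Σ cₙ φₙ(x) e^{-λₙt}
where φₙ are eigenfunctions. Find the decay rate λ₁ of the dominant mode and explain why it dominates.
Eigenvalues: λₙ = 4n²π²/3.8095².
First three modes:
  n=1: λ₁ = 4π²/3.8095² ≈ 2.72
  n=2: λ₂ = 16π²/3.8095² ≈ 10.881 (4× faster decay)
  n=3: λ₃ = 36π²/3.8095² ≈ 24.483 (9× faster decay)
As t → ∞, higher modes decay exponentially faster. The n=1 mode dominates: φ ~ c₁ sin(πx/3.8095) e^{-λ₁t}.
Decay rate: λ₁ = 4π²/3.8095² ≈ 2.72.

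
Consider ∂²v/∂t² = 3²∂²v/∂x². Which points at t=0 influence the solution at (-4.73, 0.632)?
Domain of dependence: [-6.626, -2.834]. Signals travel at speed 3, so data within |x - -4.73| ≤ 3·0.632 = 1.896 can reach the point.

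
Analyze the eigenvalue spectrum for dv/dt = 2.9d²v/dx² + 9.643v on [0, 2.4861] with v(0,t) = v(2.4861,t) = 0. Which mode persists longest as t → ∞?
Eigenvalues: λₙ = 2.9n²π²/2.4861² - 9.643.
First three modes:
  n=1: λ₁ = 2.9π²/2.4861² - 9.643 ≈ -5.012
  n=2: λ₂ = 11.6π²/2.4861² - 9.643 ≈ 8.88
  n=3: λ₃ = 26.1π²/2.4861² - 9.643 ≈ 32.035
Since 2.9π²/2.4861² ≈ 4.631 < 9.643, λ₁ < 0.
The n=1 mode grows fastest (−λₙ is largest for n=1) → dominates.
Asymptotic: v ~ c₁ sin(πx/2.4861) e^{5.012t} (exponential growth at rate −λ₁ ≈ 5.012).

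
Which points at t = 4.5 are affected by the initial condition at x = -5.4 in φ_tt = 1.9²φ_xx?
Domain of influence: [-13.95, 3.15]. Data at x = -5.4 spreads outward at speed 1.9.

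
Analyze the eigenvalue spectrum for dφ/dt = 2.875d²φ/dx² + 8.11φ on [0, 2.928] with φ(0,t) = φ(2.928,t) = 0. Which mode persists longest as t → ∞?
Eigenvalues: λₙ = 2.875n²π²/2.928² - 8.11.
First three modes:
  n=1: λ₁ = 2.875π²/2.928² - 8.11 ≈ -4.8
  n=2: λ₂ = 11.5π²/2.928² - 8.11 ≈ 5.129
  n=3: λ₃ = 25.875π²/2.928² - 8.11 ≈ 21.678
Since 2.875π²/2.928² ≈ 3.31 < 8.11, λ₁ < 0.
The n=1 mode grows fastest (−λₙ is largest for n=1) → dominates.
Asymptotic: φ ~ c₁ sin(πx/2.928) e^{4.8t} (exponential growth at rate −λ₁ ≈ 4.8).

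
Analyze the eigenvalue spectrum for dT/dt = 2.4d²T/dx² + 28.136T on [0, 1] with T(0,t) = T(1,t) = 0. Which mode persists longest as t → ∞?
Eigenvalues: λₙ = 2.4n²π²/1² - 28.136.
First three modes:
  n=1: λ₁ = 2.4π² - 28.136 ≈ -4.449
  n=2: λ₂ = 9.6π² - 28.136 ≈ 66.612
  n=3: λ₃ = 21.6π² - 28.136 ≈ 185.047
Since 2.4π² ≈ 23.687 < 28.136, λ₁ < 0.
The n=1 mode grows fastest (−λₙ is largest for n=1) → dominates.
Asymptotic: T ~ c₁ sin(πx/1) e^{4.449t} (exponential growth at rate −λ₁ ≈ 4.449).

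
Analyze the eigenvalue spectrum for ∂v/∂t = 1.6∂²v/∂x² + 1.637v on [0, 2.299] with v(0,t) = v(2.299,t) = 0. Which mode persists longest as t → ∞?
Eigenvalues: λₙ = 1.6n²π²/2.299² - 1.637.
First three modes:
  n=1: λ₁ = 1.6π²/2.299² - 1.637 ≈ 1.351
  n=2: λ₂ = 6.4π²/2.299² - 1.637 ≈ 10.314
  n=3: λ₃ = 14.4π²/2.299² - 1.637 ≈ 25.253
Since 1.6π²/2.299² ≈ 2.988 > 1.637, all λₙ > 0.
The n=1 mode decays slowest → dominates as t → ∞.
Asymptotic: v ~ c₁ sin(πx/2.299) e^{-λ₁t} with decay rate λ₁ ≈ 1.351.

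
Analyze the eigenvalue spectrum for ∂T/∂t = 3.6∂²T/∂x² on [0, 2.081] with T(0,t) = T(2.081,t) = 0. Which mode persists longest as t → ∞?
Eigenvalues: λₙ = 3.6n²π²/2.081².
First three modes:
  n=1: λ₁ = 3.6π²/2.081² ≈ 8.205
  n=2: λ₂ = 14.4π²/2.081² ≈ 32.818 (4× faster decay)
  n=3: λ₃ = 32.4π²/2.081² ≈ 73.842 (9× faster decay)
As t → ∞, higher modes decay exponentially faster. The n=1 mode dominates: T ~ c₁ sin(πx/2.081) e^{-λ₁t}.
Decay rate: λ₁ = 3.6π²/2.081² ≈ 8.205.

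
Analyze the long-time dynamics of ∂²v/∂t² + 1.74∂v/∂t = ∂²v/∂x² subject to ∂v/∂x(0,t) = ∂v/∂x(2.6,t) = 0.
Long-time behavior: v → constant (steady state). Damping (γ=1.74) dissipates the nonconstant modes; with Neumann BCs the spatial average obeys M''+γM'=0 and tends to a finite limit.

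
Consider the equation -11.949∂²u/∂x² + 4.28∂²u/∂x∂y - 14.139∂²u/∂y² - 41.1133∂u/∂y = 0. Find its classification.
Elliptic. (A = -11.949, B = 4.28, C = -14.139 gives B² - 4AC = -657.469244.)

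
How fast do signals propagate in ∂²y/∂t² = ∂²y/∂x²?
Speed = 1. Information travels along characteristics x = x₀ ± 1t.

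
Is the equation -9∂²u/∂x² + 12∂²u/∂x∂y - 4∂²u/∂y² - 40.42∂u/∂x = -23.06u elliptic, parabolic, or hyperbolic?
Rewriting in standard form: -9∂²u/∂x² + 12∂²u/∂x∂y - 4∂²u/∂y² - 40.42∂u/∂x + 23.06u = 0. Computing B² - 4AC with A = -9, B = 12, C = -4: discriminant = 0 (zero). Answer: parabolic.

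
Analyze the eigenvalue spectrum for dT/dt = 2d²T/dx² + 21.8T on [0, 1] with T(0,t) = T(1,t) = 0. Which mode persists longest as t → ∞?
Eigenvalues: λₙ = 2n²π²/1² - 21.8.
First three modes:
  n=1: λ₁ = 2π² - 21.8 ≈ -2.061
  n=2: λ₂ = 8π² - 21.8 ≈ 57.157
  n=3: λ₃ = 18π² - 21.8 ≈ 155.853
Since 2π² ≈ 19.739 < 21.8, λ₁ < 0.
The n=1 mode grows fastest (−λₙ is largest for n=1) → dominates.
Asymptotic: T ~ c₁ sin(πx/1) e^{2.061t} (exponential growth at rate −λ₁ ≈ 2.061).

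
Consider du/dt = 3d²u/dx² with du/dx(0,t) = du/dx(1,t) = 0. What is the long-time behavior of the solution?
As t → ∞, u → constant (steady state). Heat is conserved (no flux at boundaries); solution approaches the spatial average.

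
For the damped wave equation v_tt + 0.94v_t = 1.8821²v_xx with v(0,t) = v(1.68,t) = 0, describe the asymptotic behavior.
v → 0. Damping (γ=0.94) dissipates energy; oscillations decay exponentially.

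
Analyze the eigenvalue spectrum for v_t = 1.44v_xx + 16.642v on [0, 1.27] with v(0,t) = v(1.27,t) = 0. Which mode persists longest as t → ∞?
Eigenvalues: λₙ = 1.44n²π²/1.27² - 16.642.
First three modes:
  n=1: λ₁ = 1.44π²/1.27² - 16.642 ≈ -7.83
  n=2: λ₂ = 5.76π²/1.27² - 16.642 ≈ 18.604
  n=3: λ₃ = 12.96π²/1.27² - 16.642 ≈ 62.662
Since 1.44π²/1.27² ≈ 8.812 < 16.642, λ₁ < 0.
The n=1 mode grows fastest (−λₙ is largest for n=1) → dominates.
Asymptotic: v ~ c₁ sin(πx/1.27) e^{7.83t} (exponential growth at rate −λ₁ ≈ 7.83).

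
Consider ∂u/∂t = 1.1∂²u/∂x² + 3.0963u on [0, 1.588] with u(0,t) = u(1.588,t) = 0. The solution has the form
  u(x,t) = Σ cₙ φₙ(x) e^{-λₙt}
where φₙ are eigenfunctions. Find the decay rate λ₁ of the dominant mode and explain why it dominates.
Eigenvalues: λₙ = 1.1n²π²/1.588² - 3.0963.
First three modes:
  n=1: λ₁ = 1.1π²/1.588² - 3.0963 ≈ 1.209
  n=2: λ₂ = 4.4π²/1.588² - 3.0963 ≈ 14.124
  n=3: λ₃ = 9.9π²/1.588² - 3.0963 ≈ 35.65
Since 1.1π²/1.588² ≈ 4.305 > 3.0963, all λₙ > 0.
The n=1 mode decays slowest → dominates as t → ∞.
Asymptotic: u ~ c₁ sin(πx/1.588) e^{-λ₁t} with decay rate λ₁ ≈ 1.209.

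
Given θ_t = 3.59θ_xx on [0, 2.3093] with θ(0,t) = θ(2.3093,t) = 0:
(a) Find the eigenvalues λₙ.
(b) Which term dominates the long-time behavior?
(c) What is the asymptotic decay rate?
Eigenvalues: λₙ = 3.59n²π²/2.3093².
First three modes:
  n=1: λ₁ = 3.59π²/2.3093² ≈ 6.644
  n=2: λ₂ = 14.36π²/2.3093² ≈ 26.576 (4× faster decay)
  n=3: λ₃ = 32.31π²/2.3093² ≈ 59.797 (9× faster decay)
As t → ∞, higher modes decay exponentially faster. The n=1 mode dominates: θ ~ c₁ sin(πx/2.3093) e^{-λ₁t}.
Decay rate: λ₁ = 3.59π²/2.3093² ≈ 6.644.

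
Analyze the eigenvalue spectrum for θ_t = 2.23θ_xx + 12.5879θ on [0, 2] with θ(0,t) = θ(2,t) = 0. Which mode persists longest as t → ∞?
Eigenvalues: λₙ = 2.23n²π²/2² - 12.5879.
First three modes:
  n=1: λ₁ = 2.23π²/2² - 12.5879 ≈ -7.086
  n=2: λ₂ = 8.92π²/2² - 12.5879 ≈ 9.421
  n=3: λ₃ = 20.07π²/2² - 12.5879 ≈ 36.933
Since 2.23π²/2² ≈ 5.502 < 12.5879, λ₁ < 0.
The n=1 mode grows fastest (−λₙ is largest for n=1) → dominates.
Asymptotic: θ ~ c₁ sin(πx/2) e^{7.086t} (exponential growth at rate −λ₁ ≈ 7.086).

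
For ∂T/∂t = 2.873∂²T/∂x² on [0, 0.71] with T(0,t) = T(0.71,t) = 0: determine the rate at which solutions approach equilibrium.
Eigenvalues: λₙ = 2.873n²π²/0.71².
First three modes:
  n=1: λ₁ = 2.873π²/0.71² ≈ 56.25
  n=2: λ₂ = 11.492π²/0.71² ≈ 224.998 (4× faster decay)
  n=3: λ₃ = 25.857π²/0.71² ≈ 506.246 (9× faster decay)
As t → ∞, higher modes decay exponentially faster. The n=1 mode dominates: T ~ c₁ sin(πx/0.71) e^{-λ₁t}.
Decay rate: λ₁ = 2.873π²/0.71² ≈ 56.25.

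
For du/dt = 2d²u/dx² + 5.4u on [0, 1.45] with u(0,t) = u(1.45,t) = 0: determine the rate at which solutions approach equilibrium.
Eigenvalues: λₙ = 2n²π²/1.45² - 5.4.
First three modes:
  n=1: λ₁ = 2π²/1.45² - 5.4 ≈ 3.988
  n=2: λ₂ = 8π²/1.45² - 5.4 ≈ 32.154
  n=3: λ₃ = 18π²/1.45² - 5.4 ≈ 79.096
Since 2π²/1.45² ≈ 9.388 > 5.4, all λₙ > 0.
The n=1 mode decays slowest → dominates as t → ∞.
Asymptotic: u ~ c₁ sin(πx/1.45) e^{-λ₁t} with decay rate λ₁ ≈ 3.988.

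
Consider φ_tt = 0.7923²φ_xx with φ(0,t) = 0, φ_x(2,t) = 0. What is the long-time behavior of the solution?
As t → ∞, φ oscillates (no decay). Energy is conserved; the solution oscillates indefinitely as standing waves.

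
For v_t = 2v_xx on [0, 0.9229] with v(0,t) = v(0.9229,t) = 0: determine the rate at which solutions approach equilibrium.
Eigenvalues: λₙ = 2n²π²/0.9229².
First three modes:
  n=1: λ₁ = 2π²/0.9229² ≈ 23.175
  n=2: λ₂ = 8π²/0.9229² ≈ 92.7 (4× faster decay)
  n=3: λ₃ = 18π²/0.9229² ≈ 208.575 (9× faster decay)
As t → ∞, higher modes decay exponentially faster. The n=1 mode dominates: v ~ c₁ sin(πx/0.9229) e^{-λ₁t}.
Decay rate: λ₁ = 2π²/0.9229² ≈ 23.175.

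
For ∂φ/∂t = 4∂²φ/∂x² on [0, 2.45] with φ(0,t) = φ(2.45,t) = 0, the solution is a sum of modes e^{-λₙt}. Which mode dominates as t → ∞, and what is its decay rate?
Eigenvalues: λₙ = 4n²π²/2.45².
First three modes:
  n=1: λ₁ = 4π²/2.45² ≈ 6.577
  n=2: λ₂ = 16π²/2.45² ≈ 26.308 (4× faster decay)
  n=3: λ₃ = 36π²/2.45² ≈ 59.193 (9× faster decay)
As t → ∞, higher modes decay exponentially faster. The n=1 mode dominates: φ ~ c₁ sin(πx/2.45) e^{-λ₁t}.
Decay rate: λ₁ = 4π²/2.45² ≈ 6.577.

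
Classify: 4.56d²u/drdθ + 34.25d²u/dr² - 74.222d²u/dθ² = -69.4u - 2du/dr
Rewriting in standard form: 34.25d²u/dr² + 4.56d²u/drdθ - 74.222d²u/dθ² + 2du/dr + 69.4u = 0. Hyperbolic (discriminant = 10189.2076).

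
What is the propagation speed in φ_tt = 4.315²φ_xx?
Speed = 4.315. Information travels along characteristics x = x₀ ± 4.315t.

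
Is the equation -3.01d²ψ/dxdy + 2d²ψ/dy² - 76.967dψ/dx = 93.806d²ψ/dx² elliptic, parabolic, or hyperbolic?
Rewriting in standard form: -93.806d²ψ/dx² - 3.01d²ψ/dxdy + 2d²ψ/dy² - 76.967dψ/dx = 0. Computing B² - 4AC with A = -93.806, B = -3.01, C = 2: discriminant = 759.5081 (positive). Answer: hyperbolic.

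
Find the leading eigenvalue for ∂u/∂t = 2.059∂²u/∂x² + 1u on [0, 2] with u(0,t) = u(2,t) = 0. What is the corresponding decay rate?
Eigenvalues: λₙ = 2.059n²π²/2² - 1.
First three modes:
  n=1: λ₁ = 2.059π²/2² - 1 ≈ 4.08
  n=2: λ₂ = 8.236π²/2² - 1 ≈ 19.322
  n=3: λ₃ = 18.531π²/2² - 1 ≈ 44.723
Since 2.059π²/2² ≈ 5.08 > 1, all λₙ > 0.
The n=1 mode decays slowest → dominates as t → ∞.
Asymptotic: u ~ c₁ sin(πx/2) e^{-λ₁t} with decay rate λ₁ ≈ 4.08.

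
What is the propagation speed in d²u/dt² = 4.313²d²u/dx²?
Speed = 4.313. Information travels along characteristics x = x₀ ± 4.313t.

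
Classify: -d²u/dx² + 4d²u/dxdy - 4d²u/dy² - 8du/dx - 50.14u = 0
Parabolic (discriminant = 0).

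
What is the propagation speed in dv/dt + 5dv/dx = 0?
Speed = 5. Information travels along x - 5t = const (rightward).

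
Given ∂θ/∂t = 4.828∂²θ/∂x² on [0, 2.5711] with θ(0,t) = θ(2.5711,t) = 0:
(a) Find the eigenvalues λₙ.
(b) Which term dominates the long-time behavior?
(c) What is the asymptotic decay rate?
Eigenvalues: λₙ = 4.828n²π²/2.5711².
First three modes:
  n=1: λ₁ = 4.828π²/2.5711² ≈ 7.208
  n=2: λ₂ = 19.312π²/2.5711² ≈ 28.833 (4× faster decay)
  n=3: λ₃ = 43.452π²/2.5711² ≈ 64.874 (9× faster decay)
As t → ∞, higher modes decay exponentially faster. The n=1 mode dominates: θ ~ c₁ sin(πx/2.5711) e^{-λ₁t}.
Decay rate: λ₁ = 4.828π²/2.5711² ≈ 7.208.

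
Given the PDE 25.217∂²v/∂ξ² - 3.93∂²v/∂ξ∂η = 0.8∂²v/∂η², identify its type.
Rewriting in standard form: 25.217∂²v/∂ξ² - 3.93∂²v/∂ξ∂η - 0.8∂²v/∂η² = 0. The second-order coefficients are A = 25.217, B = -3.93, C = -0.8. Since B² - 4AC = 96.1393 > 0, this is a hyperbolic PDE.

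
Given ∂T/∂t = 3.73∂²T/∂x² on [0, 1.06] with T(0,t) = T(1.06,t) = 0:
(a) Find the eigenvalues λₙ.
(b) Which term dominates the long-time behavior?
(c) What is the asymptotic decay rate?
Eigenvalues: λₙ = 3.73n²π²/1.06².
First three modes:
  n=1: λ₁ = 3.73π²/1.06² ≈ 32.764
  n=2: λ₂ = 14.92π²/1.06² ≈ 131.056 (4× faster decay)
  n=3: λ₃ = 33.57π²/1.06² ≈ 294.876 (9× faster decay)
As t → ∞, higher modes decay exponentially faster. The n=1 mode dominates: T ~ c₁ sin(πx/1.06) e^{-λ₁t}.
Decay rate: λ₁ = 3.73π²/1.06² ≈ 32.764.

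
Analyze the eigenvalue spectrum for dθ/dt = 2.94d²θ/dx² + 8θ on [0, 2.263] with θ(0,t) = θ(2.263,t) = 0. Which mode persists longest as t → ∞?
Eigenvalues: λₙ = 2.94n²π²/2.263² - 8.
First three modes:
  n=1: λ₁ = 2.94π²/2.263² - 8 ≈ -2.334
  n=2: λ₂ = 11.76π²/2.263² - 8 ≈ 14.664
  n=3: λ₃ = 26.46π²/2.263² - 8 ≈ 42.994
Since 2.94π²/2.263² ≈ 5.666 < 8, λ₁ < 0.
The n=1 mode grows fastest (−λₙ is largest for n=1) → dominates.
Asymptotic: θ ~ c₁ sin(πx/2.263) e^{2.334t} (exponential growth at rate −λ₁ ≈ 2.334).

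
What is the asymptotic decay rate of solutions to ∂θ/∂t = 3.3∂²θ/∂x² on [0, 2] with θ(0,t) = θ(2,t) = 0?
Eigenvalues: λₙ = 3.3n²π²/2².
First three modes:
  n=1: λ₁ = 3.3π²/2² ≈ 8.142
  n=2: λ₂ = 13.2π²/2² ≈ 32.57 (4× faster decay)
  n=3: λ₃ = 29.7π²/2² ≈ 73.282 (9× faster decay)
As t → ∞, higher modes decay exponentially faster. The n=1 mode dominates: θ ~ c₁ sin(πx/2) e^{-λ₁t}.
Decay rate: λ₁ = 3.3π²/2² ≈ 8.142.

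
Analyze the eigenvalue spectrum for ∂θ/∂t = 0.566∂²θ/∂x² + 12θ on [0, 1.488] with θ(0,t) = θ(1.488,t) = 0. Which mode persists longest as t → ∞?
Eigenvalues: λₙ = 0.566n²π²/1.488² - 12.
First three modes:
  n=1: λ₁ = 0.566π²/1.488² - 12 ≈ -9.477
  n=2: λ₂ = 2.264π²/1.488² - 12 ≈ -1.908
  n=3: λ₃ = 5.094π²/1.488² - 12 ≈ 10.707
Since 0.566π²/1.488² ≈ 2.523 < 12, λ₁ < 0.
The n=1 mode grows fastest (−λₙ is largest for n=1) → dominates.
Asymptotic: θ ~ c₁ sin(πx/1.488) e^{9.477t} (exponential growth at rate −λ₁ ≈ 9.477).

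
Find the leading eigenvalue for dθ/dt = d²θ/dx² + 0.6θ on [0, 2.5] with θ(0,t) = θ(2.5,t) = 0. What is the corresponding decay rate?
Eigenvalues: λₙ = n²π²/2.5² - 0.6.
First three modes:
  n=1: λ₁ = π²/2.5² - 0.6 ≈ 0.979
  n=2: λ₂ = 4π²/2.5² - 0.6 ≈ 5.717
  n=3: λ₃ = 9π²/2.5² - 0.6 ≈ 13.612
Since π²/2.5² ≈ 1.579 > 0.6, all λₙ > 0.
The n=1 mode decays slowest → dominates as t → ∞.
Asymptotic: θ ~ c₁ sin(πx/2.5) e^{-λ₁t} with decay rate λ₁ ≈ 0.979.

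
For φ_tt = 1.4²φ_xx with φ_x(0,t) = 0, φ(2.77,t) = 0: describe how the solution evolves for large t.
φ oscillates (no decay). Energy is conserved; the solution oscillates indefinitely as standing waves.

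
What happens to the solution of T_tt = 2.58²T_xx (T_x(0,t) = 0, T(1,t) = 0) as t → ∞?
T oscillates (no decay). Energy is conserved; the solution oscillates indefinitely as standing waves.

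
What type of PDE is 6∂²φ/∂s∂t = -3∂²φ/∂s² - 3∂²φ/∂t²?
Rewriting in standard form: 3∂²φ/∂s² + 6∂²φ/∂s∂t + 3∂²φ/∂t² = 0. With A = 3, B = 6, C = 3, the discriminant is 0. This is a parabolic PDE.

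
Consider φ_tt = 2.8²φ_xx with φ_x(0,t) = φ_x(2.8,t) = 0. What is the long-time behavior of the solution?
As t → ∞, φ oscillates about a mean that drifts linearly in t (generically unbounded; no decay). There is no damping, so the nonconstant modes persist as standing waves (energy conserved, no decay). But with Neumann conditions at both ends the constant mode has eigenvalue 0: the spatial mean M(t) of φ satisfies M'' = 0, so M(t) = M(0) + M'(0)·t. Unless the initial velocity has zero mean (∫φ_t(x,0)dx = 0), the solution grows linearly in t (unbounded, though not exponentially); if it does have zero mean, the solution stays bounded and simply oscillates.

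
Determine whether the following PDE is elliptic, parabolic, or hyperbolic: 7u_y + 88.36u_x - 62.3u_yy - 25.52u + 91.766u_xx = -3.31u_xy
Rewriting in standard form: 91.766u_xx + 3.31u_xy - 62.3u_yy + 88.36u_x + 7u_y - 25.52u = 0. Coefficients: A = 91.766, B = 3.31, C = -62.3. B² - 4AC = 22879.0433, which is positive, so the equation is hyperbolic.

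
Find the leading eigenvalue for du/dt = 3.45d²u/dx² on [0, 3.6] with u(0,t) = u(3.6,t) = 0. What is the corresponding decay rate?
Eigenvalues: λₙ = 3.45n²π²/3.6².
First three modes:
  n=1: λ₁ = 3.45π²/3.6² ≈ 2.627
  n=2: λ₂ = 13.8π²/3.6² ≈ 10.509 (4× faster decay)
  n=3: λ₃ = 31.05π²/3.6² ≈ 23.646 (9× faster decay)
As t → ∞, higher modes decay exponentially faster. The n=1 mode dominates: u ~ c₁ sin(πx/3.6) e^{-λ₁t}.
Decay rate: λ₁ = 3.45π²/3.6² ≈ 2.627.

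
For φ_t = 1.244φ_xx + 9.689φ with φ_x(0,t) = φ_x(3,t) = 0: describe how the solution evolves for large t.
φ grows unboundedly. With Neumann BCs the constant mode has diffusion eigenvalue 0, so any r > 0 makes it grow like e^(9.689t); solution grows exponentially.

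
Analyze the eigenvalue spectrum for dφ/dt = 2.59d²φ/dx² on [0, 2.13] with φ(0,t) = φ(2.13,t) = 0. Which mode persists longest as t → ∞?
Eigenvalues: λₙ = 2.59n²π²/2.13².
First three modes:
  n=1: λ₁ = 2.59π²/2.13² ≈ 5.634
  n=2: λ₂ = 10.36π²/2.13² ≈ 22.537 (4× faster decay)
  n=3: λ₃ = 23.31π²/2.13² ≈ 50.709 (9× faster decay)
As t → ∞, higher modes decay exponentially faster. The n=1 mode dominates: φ ~ c₁ sin(πx/2.13) e^{-λ₁t}.
Decay rate: λ₁ = 2.59π²/2.13² ≈ 5.634.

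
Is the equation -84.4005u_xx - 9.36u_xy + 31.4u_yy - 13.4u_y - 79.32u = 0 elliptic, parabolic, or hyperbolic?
Computing B² - 4AC with A = -84.4005, B = -9.36, C = 31.4: discriminant = 10688.3124 (positive). Answer: hyperbolic.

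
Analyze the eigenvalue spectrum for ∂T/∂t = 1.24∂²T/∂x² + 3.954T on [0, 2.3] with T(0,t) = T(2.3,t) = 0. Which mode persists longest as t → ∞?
Eigenvalues: λₙ = 1.24n²π²/2.3² - 3.954.
First three modes:
  n=1: λ₁ = 1.24π²/2.3² - 3.954 ≈ -1.641
  n=2: λ₂ = 4.96π²/2.3² - 3.954 ≈ 5.3
  n=3: λ₃ = 11.16π²/2.3² - 3.954 ≈ 16.867
Since 1.24π²/2.3² ≈ 2.313 < 3.954, λ₁ < 0.
The n=1 mode grows fastest (−λₙ is largest for n=1) → dominates.
Asymptotic: T ~ c₁ sin(πx/2.3) e^{1.641t} (exponential growth at rate −λ₁ ≈ 1.641).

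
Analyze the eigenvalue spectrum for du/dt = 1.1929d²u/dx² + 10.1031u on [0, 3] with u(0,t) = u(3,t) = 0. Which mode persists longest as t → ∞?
Eigenvalues: λₙ = 1.1929n²π²/3² - 10.1031.
First three modes:
  n=1: λ₁ = 1.1929π²/3² - 10.1031 ≈ -8.795
  n=2: λ₂ = 4.7716π²/3² - 10.1031 ≈ -4.87
  n=3: λ₃ = 10.7361π²/3² - 10.1031 ≈ 1.67
Since 1.1929π²/3² ≈ 1.308 < 10.1031, λ₁ < 0.
The n=1 mode grows fastest (−λₙ is largest for n=1) → dominates.
Asymptotic: u ~ c₁ sin(πx/3) e^{8.795t} (exponential growth at rate −λ₁ ≈ 8.795).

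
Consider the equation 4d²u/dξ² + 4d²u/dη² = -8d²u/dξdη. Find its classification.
Rewriting in standard form: 4d²u/dξ² + 8d²u/dξdη + 4d²u/dη² = 0. Parabolic. (A = 4, B = 8, C = 4 gives B² - 4AC = 0.)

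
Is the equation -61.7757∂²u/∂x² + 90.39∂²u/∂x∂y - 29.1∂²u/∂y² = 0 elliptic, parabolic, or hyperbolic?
Computing B² - 4AC with A = -61.7757, B = 90.39, C = -29.1: discriminant = 979.66062 (positive). Answer: hyperbolic.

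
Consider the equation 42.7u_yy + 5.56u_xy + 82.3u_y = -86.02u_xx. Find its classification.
Rewriting in standard form: 86.02u_xx + 5.56u_xy + 42.7u_yy + 82.3u_y = 0. Elliptic. (A = 86.02, B = 5.56, C = 42.7 gives B² - 4AC = -14661.3024.)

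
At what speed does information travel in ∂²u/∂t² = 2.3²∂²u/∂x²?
Speed = 2.3. Information travels along characteristics x = x₀ ± 2.3t.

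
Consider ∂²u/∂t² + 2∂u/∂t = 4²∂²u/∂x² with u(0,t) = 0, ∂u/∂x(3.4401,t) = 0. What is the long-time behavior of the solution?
As t → ∞, u → 0. Damping (γ=2) dissipates energy; oscillations decay exponentially.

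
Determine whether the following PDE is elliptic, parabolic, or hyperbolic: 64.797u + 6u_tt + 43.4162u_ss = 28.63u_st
Rewriting in standard form: 43.4162u_ss - 28.63u_st + 6u_tt + 64.797u = 0. Coefficients: A = 43.4162, B = -28.63, C = 6. B² - 4AC = -222.3119, which is negative, so the equation is elliptic.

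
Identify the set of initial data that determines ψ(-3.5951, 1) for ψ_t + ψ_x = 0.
A single point: x = -4.5951. The characteristic through (-3.5951, 1) is x - 1t = const, so x = -3.5951 - 1·1 = -4.5951.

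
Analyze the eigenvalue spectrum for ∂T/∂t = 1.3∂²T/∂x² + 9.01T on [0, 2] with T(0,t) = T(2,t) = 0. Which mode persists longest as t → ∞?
Eigenvalues: λₙ = 1.3n²π²/2² - 9.01.
First three modes:
  n=1: λ₁ = 1.3π²/2² - 9.01 ≈ -5.802
  n=2: λ₂ = 5.2π²/2² - 9.01 ≈ 3.82
  n=3: λ₃ = 11.7π²/2² - 9.01 ≈ 19.859
Since 1.3π²/2² ≈ 3.208 < 9.01, λ₁ < 0.
The n=1 mode grows fastest (−λₙ is largest for n=1) → dominates.
Asymptotic: T ~ c₁ sin(πx/2) e^{5.802t} (exponential growth at rate −λ₁ ≈ 5.802).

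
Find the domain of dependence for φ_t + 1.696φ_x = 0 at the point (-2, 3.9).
A single point: x = -8.6144. The characteristic through (-2, 3.9) is x - 1.696t = const, so x = -2 - 1.696·3.9 = -8.6144.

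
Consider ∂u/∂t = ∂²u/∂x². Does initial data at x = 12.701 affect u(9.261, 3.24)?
Yes, for any finite x. The heat equation has infinite propagation speed, so all initial data affects all points at any t > 0.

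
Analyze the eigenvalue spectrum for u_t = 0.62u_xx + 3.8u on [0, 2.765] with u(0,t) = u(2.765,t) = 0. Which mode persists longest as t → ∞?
Eigenvalues: λₙ = 0.62n²π²/2.765² - 3.8.
First three modes:
  n=1: λ₁ = 0.62π²/2.765² - 3.8 ≈ -3
  n=2: λ₂ = 2.48π²/2.765² - 3.8 ≈ -0.598
  n=3: λ₃ = 5.58π²/2.765² - 3.8 ≈ 3.404
Since 0.62π²/2.765² ≈ 0.8 < 3.8, λ₁ < 0.
The n=1 mode grows fastest (−λₙ is largest for n=1) → dominates.
Asymptotic: u ~ c₁ sin(πx/2.765) e^{3t} (exponential growth at rate −λ₁ ≈ 3).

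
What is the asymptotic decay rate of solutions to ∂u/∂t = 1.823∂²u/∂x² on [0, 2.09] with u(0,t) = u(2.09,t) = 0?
Eigenvalues: λₙ = 1.823n²π²/2.09².
First three modes:
  n=1: λ₁ = 1.823π²/2.09² ≈ 4.119
  n=2: λ₂ = 7.292π²/2.09² ≈ 16.476 (4× faster decay)
  n=3: λ₃ = 16.407π²/2.09² ≈ 37.071 (9× faster decay)
As t → ∞, higher modes decay exponentially faster. The n=1 mode dominates: u ~ c₁ sin(πx/2.09) e^{-λ₁t}.
Decay rate: λ₁ = 1.823π²/2.09² ≈ 4.119.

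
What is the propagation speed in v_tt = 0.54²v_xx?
Speed = 0.54. Information travels along characteristics x = x₀ ± 0.54t.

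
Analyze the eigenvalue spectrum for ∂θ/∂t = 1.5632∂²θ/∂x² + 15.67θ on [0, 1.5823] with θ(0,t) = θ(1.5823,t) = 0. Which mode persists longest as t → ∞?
Eigenvalues: λₙ = 1.5632n²π²/1.5823² - 15.67.
First three modes:
  n=1: λ₁ = 1.5632π²/1.5823² - 15.67 ≈ -9.508
  n=2: λ₂ = 6.2528π²/1.5823² - 15.67 ≈ 8.979
  n=3: λ₃ = 14.0688π²/1.5823² - 15.67 ≈ 39.79
Since 1.5632π²/1.5823² ≈ 6.162 < 15.67, λ₁ < 0.
The n=1 mode grows fastest (−λₙ is largest for n=1) → dominates.
Asymptotic: θ ~ c₁ sin(πx/1.5823) e^{9.508t} (exponential growth at rate −λ₁ ≈ 9.508).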